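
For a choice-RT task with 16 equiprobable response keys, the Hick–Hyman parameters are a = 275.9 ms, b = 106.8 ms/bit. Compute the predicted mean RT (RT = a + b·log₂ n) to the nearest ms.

log₂(16) = 4 bits, so RT = 275.9 + 106.8 × 4 ≈ 703.100 ms.

703 ms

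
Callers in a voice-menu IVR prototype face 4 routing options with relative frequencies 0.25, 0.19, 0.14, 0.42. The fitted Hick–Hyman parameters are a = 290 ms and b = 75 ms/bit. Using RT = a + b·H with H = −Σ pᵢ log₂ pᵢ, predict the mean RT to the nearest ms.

431 ms

H = 0.25·log₂(1/0.25) + 0.19·log₂(1/0.19) + 0.14·log₂(1/0.14) + 0.42·log₂(1/0.42) = 1.8780 bits.
RT = 290 + 75 × 1.8780 = 430.85 ms.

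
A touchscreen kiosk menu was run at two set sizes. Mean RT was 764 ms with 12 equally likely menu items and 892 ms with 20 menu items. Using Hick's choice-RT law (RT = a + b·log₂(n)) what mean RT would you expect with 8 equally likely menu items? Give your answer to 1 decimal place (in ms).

662.4 ms

With log₂ n on the abscissa the relation is linear; from the two conditions:
  b = (892 − 764) / (log₂ 20 − log₂ 12) = 128 / (4.3219 − 3.5850) = 173.685 ms/bit
  a = 764 − 173.685 × 3.5850 = 141.345 ms
Then RT(8) = 141.345 + 173.685 × log₂ 8 = 141.345 + 173.685 × 3 ≈ 662.401 ms.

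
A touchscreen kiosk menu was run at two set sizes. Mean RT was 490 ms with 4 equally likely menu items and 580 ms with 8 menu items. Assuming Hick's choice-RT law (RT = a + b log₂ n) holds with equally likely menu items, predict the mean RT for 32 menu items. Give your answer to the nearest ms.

Fit slope and intercept:
  b = (580 − 490) / (log₂ 8 − log₂ 4) = 90 / (3 − 2) = 90 ms/bit
  a = 490 − 90 × 2 = 310 ms
Then RT(32) = 310 + 90 × log₂ 32 = 310 + 90 × 5 ≈ 760.000 ms.

760 ms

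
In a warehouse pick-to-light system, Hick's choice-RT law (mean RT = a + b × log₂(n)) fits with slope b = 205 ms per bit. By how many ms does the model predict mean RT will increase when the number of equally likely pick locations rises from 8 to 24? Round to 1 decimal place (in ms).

ΔRT = (a + b log₂ n₂) − (a + b log₂ n₁) = b·(log₂ n₂ − log₂ n₁).
log₂(24) − log₂(8) = 4.5850 − 3 = 1.5850.
ΔRT = 205 × 1.5850 = 324.917 ms.

324.9 ms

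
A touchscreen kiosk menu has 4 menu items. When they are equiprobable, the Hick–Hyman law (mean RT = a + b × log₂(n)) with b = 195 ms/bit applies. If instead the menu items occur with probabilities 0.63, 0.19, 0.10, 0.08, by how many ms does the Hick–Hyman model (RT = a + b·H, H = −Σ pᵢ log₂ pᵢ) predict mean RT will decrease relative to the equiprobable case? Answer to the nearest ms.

98 ms

Equiprobable entropy H₀ = log₂ 4 = 2.0000 bits.
Skewed entropy H = −Σ pᵢ log₂ pᵢ = 1.4989 bits.
ΔRT = b·(H₀ − H) = 195 × 0.5011 = 97.72 ms.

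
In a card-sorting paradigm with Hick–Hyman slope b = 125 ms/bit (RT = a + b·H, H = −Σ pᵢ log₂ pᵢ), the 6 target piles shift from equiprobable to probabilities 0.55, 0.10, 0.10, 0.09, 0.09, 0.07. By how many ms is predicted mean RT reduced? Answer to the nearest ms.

69 ms

Equiprobable entropy H₀ = log₂ 6 = 2.5850 bits.
Skewed entropy H = −Σ pᵢ log₂ pᵢ = 2.0326 bits.
ΔRT = b·(H₀ − H) = 125 × 0.5523 = 69.04 ms.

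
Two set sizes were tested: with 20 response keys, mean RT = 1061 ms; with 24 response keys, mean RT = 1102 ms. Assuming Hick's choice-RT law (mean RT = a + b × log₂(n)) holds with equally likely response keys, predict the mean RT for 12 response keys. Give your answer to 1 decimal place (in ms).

946.1 ms

RT is linear in log₂ n, so two points fix the line:
  b = (1102 − 1061) / (log₂ 24 − log₂ 20) = 41 / (4.5850 − 4.3219) = 155.873 ms/bit
  a = 1061 − 155.873 × 4.3219 = 387.327 ms
Then RT(12) = 387.327 + 155.873 × log₂ 12 = 387.327 + 155.873 × 3.5850 ≈ 946.127 ms.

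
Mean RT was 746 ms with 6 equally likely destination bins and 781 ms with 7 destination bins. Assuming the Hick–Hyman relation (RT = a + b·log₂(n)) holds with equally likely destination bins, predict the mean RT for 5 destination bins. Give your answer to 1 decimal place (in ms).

704.6 ms

Solve the two-equation system in a and b:
  b = (781 − 746) / (log₂ 7 − log₂ 6) = 35 / (2.8074 − 2.5850) = 157.379 ms/bit
  a = 746 − 157.379 × 2.5850 = 339.180 ms
Then RT(5) = 339.180 + 157.379 × log₂ 5 = 339.180 + 157.379 × 2.3219 ≈ 704.604 ms.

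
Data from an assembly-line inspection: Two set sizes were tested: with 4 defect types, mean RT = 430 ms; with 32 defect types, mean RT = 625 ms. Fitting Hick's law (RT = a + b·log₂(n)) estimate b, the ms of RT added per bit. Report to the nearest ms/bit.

65 ms/bit

The slope on a log₂ axis is (625 − 430) / (5 − 2) = 65 ms/bit.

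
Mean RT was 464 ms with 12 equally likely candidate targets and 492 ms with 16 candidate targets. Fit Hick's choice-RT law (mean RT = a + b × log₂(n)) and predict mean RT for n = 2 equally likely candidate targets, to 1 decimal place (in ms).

Solve the two-equation system in a and b:
  b = (492 − 464) / (log₂ 16 − log₂ 12) = 28 / (4 − 3.5850) = 67.464 ms/bit
  a = 464 − 67.464 × 3.5850 = 222.145 ms
Then RT(2) = 222.145 + 67.464 × log₂ 2 = 222.145 + 67.464 × 1 ≈ 289.609 ms.

289.6 ms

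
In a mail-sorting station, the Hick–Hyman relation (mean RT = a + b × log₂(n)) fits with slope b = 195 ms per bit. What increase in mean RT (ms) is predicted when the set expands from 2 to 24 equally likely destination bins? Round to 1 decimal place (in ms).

699.1 ms

Only the slope matters, since a is common to both: ΔRT = b·log₂(n₂/n₁).
log₂(24) − log₂(2) = 4.5850 − 1 = 3.5850.
ΔRT = 195 × 3.5850 = 699.068 ms.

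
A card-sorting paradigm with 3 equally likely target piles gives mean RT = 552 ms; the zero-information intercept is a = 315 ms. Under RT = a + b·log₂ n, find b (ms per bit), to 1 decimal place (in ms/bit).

149.5 ms/bit

b = (552 − 315) / log₂(3) = 237 / 1.5850 = 149.530 ms/bit.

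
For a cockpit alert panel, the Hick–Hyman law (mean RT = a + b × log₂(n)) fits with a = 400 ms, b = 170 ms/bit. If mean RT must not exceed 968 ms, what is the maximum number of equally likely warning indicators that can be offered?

10

170·log₂ n ≤ 968 − 400 = 568, giving log₂ n ≤ 3.3412 and n ≤ 10.134. The largest whole number is 10.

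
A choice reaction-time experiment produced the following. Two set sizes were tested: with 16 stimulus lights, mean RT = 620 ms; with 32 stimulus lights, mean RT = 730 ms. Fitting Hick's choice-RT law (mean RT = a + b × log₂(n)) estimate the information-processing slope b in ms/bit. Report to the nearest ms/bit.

110 ms/bit

b = (RT₂ − RT₁)/(log₂ n₂ − log₂ n₁) = (730 − 620)/(5 − 4) = 110 ms/bit.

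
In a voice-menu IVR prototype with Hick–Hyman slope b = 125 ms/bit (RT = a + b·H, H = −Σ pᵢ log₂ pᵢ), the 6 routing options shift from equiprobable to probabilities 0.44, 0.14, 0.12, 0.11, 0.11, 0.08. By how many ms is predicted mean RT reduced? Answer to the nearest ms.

The RT saving is b·ΔH. Equiprobable H₀ = log₂(6) = 2.5850 bits; with the given probabilities H = 2.2774 bits.
b·(H₀ − H) = 125 × (2.5850 − 2.2774) = 38.44 ms.

38 ms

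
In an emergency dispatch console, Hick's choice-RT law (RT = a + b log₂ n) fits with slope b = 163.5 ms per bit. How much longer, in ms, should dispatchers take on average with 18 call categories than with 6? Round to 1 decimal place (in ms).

ΔRT = (a + b log₂ n₂) − (a + b log₂ n₁) = b·(log₂ n₂ − log₂ n₁).
log₂(18) − log₂(6) = 4.1699 − 2.5850 = 1.5850.
ΔRT = 163.5 × 1.5850 = 259.141 ms.

259.1 ms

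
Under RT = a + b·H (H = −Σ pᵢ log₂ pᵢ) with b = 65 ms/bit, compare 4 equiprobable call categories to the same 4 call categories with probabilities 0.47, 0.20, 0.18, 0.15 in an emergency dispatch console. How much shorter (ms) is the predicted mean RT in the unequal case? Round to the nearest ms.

11 ms

Equiprobable entropy H₀ = log₂ 4 = 2.0000 bits.
Skewed entropy H = −Σ pᵢ log₂ pᵢ = 1.8322 bits.
ΔRT = b·(H₀ − H) = 65 × 0.1678 = 10.91 ms.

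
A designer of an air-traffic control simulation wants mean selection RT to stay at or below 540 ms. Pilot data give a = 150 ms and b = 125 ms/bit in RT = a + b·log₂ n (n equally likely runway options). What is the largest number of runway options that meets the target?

8

Set 150 + 125·log₂ n ≤ 540 → log₂ n ≤ (540 − 150)/125 = 3.1200.
So n ≤ 2^3.1200 = 8.694; the largest integer n is 8.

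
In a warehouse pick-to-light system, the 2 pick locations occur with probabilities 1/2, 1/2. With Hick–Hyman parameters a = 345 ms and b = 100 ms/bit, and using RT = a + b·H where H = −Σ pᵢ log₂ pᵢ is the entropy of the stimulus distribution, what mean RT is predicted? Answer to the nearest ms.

445 ms

H = −Σ pᵢ log₂ pᵢ = 0.5·1 + 0.5·1 = 1.000 bits.
RT = 345 + 100 × 1.000 = 445.00 ms.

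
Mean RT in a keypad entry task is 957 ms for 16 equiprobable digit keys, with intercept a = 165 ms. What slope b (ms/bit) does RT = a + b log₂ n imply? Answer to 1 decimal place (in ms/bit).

b = (957 − 165) / log₂(16) = 792 / 4 = 198.000 ms/bit.

198.0 ms/bit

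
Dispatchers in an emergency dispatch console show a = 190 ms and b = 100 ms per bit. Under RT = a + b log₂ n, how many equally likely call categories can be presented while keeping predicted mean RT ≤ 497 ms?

100·log₂ n ≤ 497 − 190 = 307, giving log₂ n ≤ 3.0700 and n ≤ 8.398. The largest whole number is 8.

8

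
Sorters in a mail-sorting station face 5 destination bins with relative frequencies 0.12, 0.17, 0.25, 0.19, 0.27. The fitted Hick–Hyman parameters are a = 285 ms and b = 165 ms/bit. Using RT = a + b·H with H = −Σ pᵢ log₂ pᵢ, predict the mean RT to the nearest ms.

659 ms

H = 0.12·log₂(1/0.12) + 0.17·log₂(1/0.17) + 0.25·log₂(1/0.25) + 0.19·log₂(1/0.19) + 0.27·log₂(1/0.27) = 2.2669 bits.
RT = 285 + 165 × 2.2669 = 659.04 ms.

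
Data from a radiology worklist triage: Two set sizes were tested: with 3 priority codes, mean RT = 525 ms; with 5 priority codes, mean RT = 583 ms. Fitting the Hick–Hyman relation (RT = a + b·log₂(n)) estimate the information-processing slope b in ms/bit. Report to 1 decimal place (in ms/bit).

78.7 ms/bit

Slope: b = (583 − 525) / (log₂ 5 − log₂ 3) = 58/0.7370 = 78.701 ms/bit.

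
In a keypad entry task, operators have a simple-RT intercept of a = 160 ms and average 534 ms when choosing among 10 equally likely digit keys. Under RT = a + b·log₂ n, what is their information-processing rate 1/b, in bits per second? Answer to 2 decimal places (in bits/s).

b = (534 − 160)/log₂ 10 = 374/3.3219 = 112.585 ms per bit = 0.11259 s/bit; the reciprocal is 8.882 bits/s.

8.88 bits/s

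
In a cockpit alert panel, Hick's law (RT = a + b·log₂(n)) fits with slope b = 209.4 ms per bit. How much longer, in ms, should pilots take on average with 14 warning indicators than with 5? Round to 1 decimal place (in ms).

311.0 ms

The intercept a cancels: ΔRT = b·(log₂ n₂ − log₂ n₁) = b·log₂(n₂/n₁).
log₂(14) − log₂(5) = 3.8074 − 2.3219 = 1.4854.
ΔRT = 209.4 × 1.4854 = 311.048 ms.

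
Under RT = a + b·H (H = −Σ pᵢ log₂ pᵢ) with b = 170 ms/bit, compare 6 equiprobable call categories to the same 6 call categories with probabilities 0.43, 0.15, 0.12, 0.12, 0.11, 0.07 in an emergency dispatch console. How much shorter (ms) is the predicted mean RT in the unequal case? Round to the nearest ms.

51 ms

Equiprobable entropy H₀ = log₂ 6 = 2.5850 bits.
Skewed entropy H = −Σ pᵢ log₂ pᵢ = 2.2871 bits.
ΔRT = b·(H₀ − H) = 170 × 0.2979 = 50.64 ms.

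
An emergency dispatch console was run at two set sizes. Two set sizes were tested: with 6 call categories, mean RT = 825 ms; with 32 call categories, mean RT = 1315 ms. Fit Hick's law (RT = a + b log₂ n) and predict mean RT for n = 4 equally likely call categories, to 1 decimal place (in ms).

Fit slope and intercept:
  b = (1315 − 825) / (log₂ 32 − log₂ 6) = 490 / (5 − 2.5850) = 202.895 ms/bit
  a = 825 − 202.895 × 2.5850 = 300.523 ms
Then RT(4) = 300.523 + 202.895 × log₂ 4 = 300.523 + 202.895 × 2 ≈ 706.314 ms.

706.3 ms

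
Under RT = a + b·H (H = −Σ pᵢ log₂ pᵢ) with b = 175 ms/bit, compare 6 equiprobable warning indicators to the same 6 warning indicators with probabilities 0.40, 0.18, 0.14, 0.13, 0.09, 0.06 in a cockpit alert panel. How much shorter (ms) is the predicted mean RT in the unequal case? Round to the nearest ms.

Equiprobable entropy H₀ = log₂ 6 = 2.5850 bits.
Skewed entropy H = −Σ pᵢ log₂ pᵢ = 2.3100 bits.
ΔRT = b·(H₀ − H) = 175 × 0.2749 = 48.11 ms.

48 ms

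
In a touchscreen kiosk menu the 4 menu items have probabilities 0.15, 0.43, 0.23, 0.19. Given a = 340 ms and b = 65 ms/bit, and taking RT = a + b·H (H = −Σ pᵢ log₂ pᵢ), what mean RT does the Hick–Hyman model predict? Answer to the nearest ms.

462 ms

H = 0.15·log₂(1/0.15) + 0.43·log₂(1/0.43) + 0.23·log₂(1/0.23) + 0.19·log₂(1/0.19) = 1.8770 bits.
RT = 340 + 65 × 1.8770 = 462.01 ms.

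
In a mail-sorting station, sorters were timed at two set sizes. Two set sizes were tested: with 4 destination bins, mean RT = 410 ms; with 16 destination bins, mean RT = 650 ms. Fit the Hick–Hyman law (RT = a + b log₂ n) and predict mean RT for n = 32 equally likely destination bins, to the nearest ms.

770 ms

With log₂ n on the abscissa the relation is linear; from the two conditions:
  b = (650 − 410) / (log₂ 16 − log₂ 4) = 240 / (4 − 2) = 120 ms/bit
  a = 410 − 120 × 2 = 170 ms
Then RT(32) = 170 + 120 × log₂ 32 = 170 + 120 × 5 ≈ 770.000 ms.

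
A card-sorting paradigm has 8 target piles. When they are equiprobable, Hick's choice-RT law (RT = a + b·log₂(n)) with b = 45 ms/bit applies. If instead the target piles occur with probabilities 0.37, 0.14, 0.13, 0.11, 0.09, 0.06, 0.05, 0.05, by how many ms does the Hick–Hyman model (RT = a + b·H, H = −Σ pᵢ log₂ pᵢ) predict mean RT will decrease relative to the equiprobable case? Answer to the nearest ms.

Equiprobable entropy H₀ = log₂ 8 = 3.0000 bits.
Skewed entropy H = −Σ pᵢ log₂ pᵢ = 2.6492 bits.
ΔRT = b·(H₀ − H) = 45 × 0.3508 = 15.79 ms.

16 ms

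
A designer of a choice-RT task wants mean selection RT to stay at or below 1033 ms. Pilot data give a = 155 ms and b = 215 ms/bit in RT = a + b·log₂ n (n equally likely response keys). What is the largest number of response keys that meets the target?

Information budget: (1033 − 155)/215 = 4.0837 bits, so n ≤ 2^4.0837 = 16.956 → at most 16.

16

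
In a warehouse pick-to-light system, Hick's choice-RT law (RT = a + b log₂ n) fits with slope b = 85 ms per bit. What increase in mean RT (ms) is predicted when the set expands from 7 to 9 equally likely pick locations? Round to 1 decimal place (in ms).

30.8 ms

Only the slope matters, since a is common to both: ΔRT = b·log₂(n₂/n₁).
log₂(9) − log₂(7) = 3.1699 − 2.8074 = 0.3626.
ΔRT = 85 × 0.3626 = 30.818 ms.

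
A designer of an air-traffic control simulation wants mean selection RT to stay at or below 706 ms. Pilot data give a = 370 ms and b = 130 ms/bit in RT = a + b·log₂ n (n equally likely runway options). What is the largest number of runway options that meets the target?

130·log₂ n ≤ 706 − 370 = 336, giving log₂ n ≤ 2.5846 and n ≤ 5.999. The largest whole number is 5.

5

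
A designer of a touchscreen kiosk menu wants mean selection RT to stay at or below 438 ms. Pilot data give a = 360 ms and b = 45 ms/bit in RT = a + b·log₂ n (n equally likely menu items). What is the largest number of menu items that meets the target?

Information budget: (438 − 360)/45 = 1.7333 bits, so n ≤ 2^1.7333 = 3.325 → at most 3.

3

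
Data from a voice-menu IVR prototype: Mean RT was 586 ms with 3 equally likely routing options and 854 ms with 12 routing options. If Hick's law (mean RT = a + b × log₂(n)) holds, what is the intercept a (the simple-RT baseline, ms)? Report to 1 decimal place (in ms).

b = (RT₂ − RT₁)/(log₂ n₂ − log₂ n₁) = (854 − 586)/(3.5850 − 1.5850) = 134.000 ms/bit.
Intercept: a = 586 − 134.000·log₂(3) = 373.615 ms.

373.6 ms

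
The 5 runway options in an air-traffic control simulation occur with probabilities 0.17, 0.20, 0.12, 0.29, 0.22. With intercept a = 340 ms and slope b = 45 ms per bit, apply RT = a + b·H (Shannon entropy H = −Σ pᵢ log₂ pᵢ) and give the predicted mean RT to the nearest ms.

442 ms

Entropy contributions −pᵢ log₂ pᵢ: 0.4346, 0.4644, 0.3671, 0.5179, 0.4806; sum H = 2.2645 bits.
RT = a + bH = 340 + 45·2.2645 = 441.90 ms.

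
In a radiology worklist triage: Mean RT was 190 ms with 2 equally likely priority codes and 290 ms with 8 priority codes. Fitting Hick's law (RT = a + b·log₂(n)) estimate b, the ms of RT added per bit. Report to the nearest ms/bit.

The slope on a log₂ axis is (290 − 190) / (3 − 1) = 50 ms/bit.

50 ms/bit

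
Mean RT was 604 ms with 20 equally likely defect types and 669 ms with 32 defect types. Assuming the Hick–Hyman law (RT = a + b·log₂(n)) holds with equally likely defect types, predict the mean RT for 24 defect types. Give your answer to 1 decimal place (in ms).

629.2 ms

With log₂ n on the abscissa the relation is linear; from the two conditions:
  b = (669 − 604) / (log₂ 32 − log₂ 20) = 65 / (5 − 4.3219) = 95.860 ms/bit
  a = 604 − 95.860 × 4.3219 = 189.700 ms
Then RT(24) = 189.700 + 95.860 × log₂ 24 = 189.700 + 95.860 × 4.5850 ≈ 629.214 ms.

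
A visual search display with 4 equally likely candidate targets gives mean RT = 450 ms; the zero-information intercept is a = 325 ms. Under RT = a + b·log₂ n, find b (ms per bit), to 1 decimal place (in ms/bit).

b = (450 − 325) / log₂(4) = 125 / 2 = 62.500 ms/bit.

62.5 ms/bit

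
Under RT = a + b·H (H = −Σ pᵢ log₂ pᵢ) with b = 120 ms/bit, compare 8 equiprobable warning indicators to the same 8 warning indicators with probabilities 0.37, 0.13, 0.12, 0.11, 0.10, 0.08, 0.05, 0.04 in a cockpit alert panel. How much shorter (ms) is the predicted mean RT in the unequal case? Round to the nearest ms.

41 ms

Equiprobable entropy H₀ = log₂ 8 = 3.0000 bits.
Skewed entropy H = −Σ pᵢ log₂ pᵢ = 2.6563 bits.
ΔRT = b·(H₀ − H) = 120 × 0.3437 = 41.25 ms.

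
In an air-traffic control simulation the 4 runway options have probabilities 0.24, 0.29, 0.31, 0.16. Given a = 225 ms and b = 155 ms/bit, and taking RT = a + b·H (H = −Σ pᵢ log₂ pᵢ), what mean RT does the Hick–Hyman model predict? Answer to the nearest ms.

H = 0.24·log₂(1/0.24) + 0.29·log₂(1/0.29) + 0.31·log₂(1/0.31) + 0.16·log₂(1/0.16) = 1.9588 bits.
RT = 225 + 155 × 1.9588 = 528.62 ms.

529 ms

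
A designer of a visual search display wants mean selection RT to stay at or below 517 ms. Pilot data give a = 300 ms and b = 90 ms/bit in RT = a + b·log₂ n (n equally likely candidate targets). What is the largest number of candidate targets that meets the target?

90·log₂ n ≤ 517 − 300 = 217, giving log₂ n ≤ 2.4111 and n ≤ 5.319. The largest whole number is 5.

5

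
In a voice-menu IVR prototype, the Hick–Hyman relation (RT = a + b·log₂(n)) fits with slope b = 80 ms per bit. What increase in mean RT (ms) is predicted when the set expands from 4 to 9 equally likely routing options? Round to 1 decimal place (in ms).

The intercept a cancels: ΔRT = b·(log₂ n₂ − log₂ n₁) = b·log₂(n₂/n₁).
log₂(9) − log₂(4) = 3.1699 − 2 = 1.1699.
ΔRT = 80 × 1.1699 = 93.594 ms.

93.6 ms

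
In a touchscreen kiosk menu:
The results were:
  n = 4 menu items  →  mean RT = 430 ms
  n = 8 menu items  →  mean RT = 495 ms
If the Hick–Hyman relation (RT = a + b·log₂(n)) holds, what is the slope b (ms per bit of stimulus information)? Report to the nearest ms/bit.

The slope on a log₂ axis is (495 − 430) / (3 − 2) = 65 ms/bit.

65 ms/bit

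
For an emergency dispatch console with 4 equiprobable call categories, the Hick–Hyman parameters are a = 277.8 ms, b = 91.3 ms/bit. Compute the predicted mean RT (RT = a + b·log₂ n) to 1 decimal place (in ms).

460.4 ms

log₂(4) = 2 bits, so RT = 277.8 + 91.3 × 2 ≈ 460.400 ms.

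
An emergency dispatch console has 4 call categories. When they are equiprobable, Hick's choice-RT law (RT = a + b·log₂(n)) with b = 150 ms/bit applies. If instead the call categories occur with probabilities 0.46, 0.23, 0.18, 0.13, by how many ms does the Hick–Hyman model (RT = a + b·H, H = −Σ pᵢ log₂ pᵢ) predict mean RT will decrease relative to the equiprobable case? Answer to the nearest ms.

Equiprobable entropy H₀ = log₂ 4 = 2.0000 bits.
Skewed entropy H = −Σ pᵢ log₂ pᵢ = 1.8310 bits.
ΔRT = b·(H₀ − H) = 150 × 0.1690 = 25.36 ms.

25 ms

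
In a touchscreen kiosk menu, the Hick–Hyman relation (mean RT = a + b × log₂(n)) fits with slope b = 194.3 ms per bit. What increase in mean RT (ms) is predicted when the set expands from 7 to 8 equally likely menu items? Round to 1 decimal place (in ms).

37.4 ms

ΔRT = (a + b log₂ n₂) − (a + b log₂ n₁) = b·(log₂ n₂ − log₂ n₁).
log₂(8) − log₂(7) = 3 − 2.8074 = 0.1926.
ΔRT = 194.3 × 0.1926 = 37.431 ms.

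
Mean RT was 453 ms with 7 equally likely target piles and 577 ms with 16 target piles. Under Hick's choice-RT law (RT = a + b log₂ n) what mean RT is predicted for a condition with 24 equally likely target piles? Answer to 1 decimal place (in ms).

Solve the two-equation system in a and b:
  b = (577 − 453) / (log₂ 16 − log₂ 7) = 124 / (4 − 2.8074) = 103.971 ms/bit
  a = 453 − 103.971 × 2.8074 = 161.118 ms
Then RT(24) = 161.118 + 103.971 × log₂ 24 = 161.118 + 103.971 × 4.5850 ≈ 637.819 ms.

637.8 ms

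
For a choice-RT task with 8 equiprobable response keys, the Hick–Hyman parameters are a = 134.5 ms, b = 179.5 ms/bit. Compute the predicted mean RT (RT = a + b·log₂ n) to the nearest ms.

log₂(8) = 3 bits, so RT = 134.5 + 179.5 × 3 ≈ 673.000 ms.

673 ms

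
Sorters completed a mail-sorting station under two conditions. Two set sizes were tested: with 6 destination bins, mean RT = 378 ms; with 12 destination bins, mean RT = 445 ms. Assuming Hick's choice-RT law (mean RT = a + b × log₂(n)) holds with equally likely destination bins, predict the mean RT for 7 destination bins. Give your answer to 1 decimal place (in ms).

392.9 ms

With log₂ n on the abscissa the relation is linear; from the two conditions:
  b = (445 − 378) / (log₂ 12 − log₂ 6) = 67 / (3.5850 − 2.5850) = 67.000 ms/bit
  a = 378 − 67.000 × 2.5850 = 204.808 ms
Then RT(7) = 204.808 + 67.000 × log₂ 7 = 204.808 + 67.000 × 2.8074 ≈ 392.900 ms.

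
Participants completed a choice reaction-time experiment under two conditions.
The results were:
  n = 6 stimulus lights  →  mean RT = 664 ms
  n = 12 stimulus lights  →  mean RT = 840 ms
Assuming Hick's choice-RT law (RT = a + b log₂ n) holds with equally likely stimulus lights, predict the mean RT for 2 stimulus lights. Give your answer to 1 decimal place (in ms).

385.0 ms

With log₂ n on the abscissa the relation is linear; from the two conditions:
  b = (840 − 664) / (log₂ 12 − log₂ 6) = 176 / (3.5850 − 2.5850) = 176.000 ms/bit
  a = 664 − 176.000 × 2.5850 = 209.047 ms
Then RT(2) = 209.047 + 176.000 × log₂ 2 = 209.047 + 176.000 × 1 ≈ 385.047 ms.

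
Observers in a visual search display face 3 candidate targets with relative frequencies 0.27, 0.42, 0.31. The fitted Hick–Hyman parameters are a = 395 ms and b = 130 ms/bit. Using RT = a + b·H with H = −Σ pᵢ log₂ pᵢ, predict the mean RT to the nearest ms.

598 ms

H = 0.27·log₂(1/0.27) + 0.42·log₂(1/0.42) + 0.31·log₂(1/0.31) = 1.5595 bits.
RT = 395 + 130 × 1.5595 = 597.73 ms.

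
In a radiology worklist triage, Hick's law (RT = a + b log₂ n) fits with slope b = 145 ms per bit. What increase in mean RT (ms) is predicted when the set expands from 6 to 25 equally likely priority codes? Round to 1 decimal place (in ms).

298.5 ms

Only the slope matters, since a is common to both: ΔRT = b·log₂(n₂/n₁).
log₂(25) − log₂(6) = 4.6439 − 2.5850 = 2.0589.
ΔRT = 145 × 2.0589 = 298.540 ms.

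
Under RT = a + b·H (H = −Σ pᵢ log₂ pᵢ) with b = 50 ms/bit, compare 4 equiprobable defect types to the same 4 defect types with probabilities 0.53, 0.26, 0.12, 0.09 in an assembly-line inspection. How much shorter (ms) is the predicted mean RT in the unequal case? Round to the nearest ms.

16 ms

Equiprobable entropy H₀ = log₂ 4 = 2.0000 bits.
Skewed entropy H = −Σ pᵢ log₂ pᵢ = 1.6705 bits.
ΔRT = b·(H₀ − H) = 50 × 0.3295 = 16.48 ms.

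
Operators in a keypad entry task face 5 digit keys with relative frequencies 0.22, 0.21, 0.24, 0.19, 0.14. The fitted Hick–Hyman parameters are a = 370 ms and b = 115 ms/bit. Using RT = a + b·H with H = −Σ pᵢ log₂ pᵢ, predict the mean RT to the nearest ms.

H = 0.22·log₂(1/0.22) + 0.21·log₂(1/0.21) + 0.24·log₂(1/0.24) + 0.19·log₂(1/0.19) + 0.14·log₂(1/0.14) = 2.2999 bits.
RT = 370 + 115 × 2.2999 = 634.48 ms.

634 ms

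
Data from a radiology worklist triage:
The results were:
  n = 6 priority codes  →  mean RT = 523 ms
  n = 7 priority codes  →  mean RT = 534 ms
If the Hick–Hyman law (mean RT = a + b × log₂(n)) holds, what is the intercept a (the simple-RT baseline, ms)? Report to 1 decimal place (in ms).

395.1 ms

b = (RT₂ − RT₁)/(log₂ n₂ − log₂ n₁) = (534 − 523)/(2.8074 − 2.5850) = 49.462 ms/bit.
a = RT₁ − b·log₂ n₁ = 523 − 49.462 × 2.5850 = 395.142 ms.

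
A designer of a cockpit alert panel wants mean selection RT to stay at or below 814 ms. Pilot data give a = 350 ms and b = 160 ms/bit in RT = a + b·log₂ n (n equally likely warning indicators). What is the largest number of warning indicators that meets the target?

7

Information budget: (814 − 350)/160 = 2.9000 bits, so n ≤ 2^2.9000 = 7.464 → at most 7.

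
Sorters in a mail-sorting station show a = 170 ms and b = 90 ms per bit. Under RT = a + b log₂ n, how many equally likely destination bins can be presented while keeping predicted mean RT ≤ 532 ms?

16

Set 170 + 90·log₂ n ≤ 532 → log₂ n ≤ (532 − 170)/90 = 4.0222.
So n ≤ 2^4.0222 = 16.248; the largest integer n is 16.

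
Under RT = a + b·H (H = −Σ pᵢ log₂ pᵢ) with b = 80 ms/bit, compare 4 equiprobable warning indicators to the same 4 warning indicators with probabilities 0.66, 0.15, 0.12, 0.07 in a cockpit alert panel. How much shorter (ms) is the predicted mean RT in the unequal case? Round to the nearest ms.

45 ms

The RT saving is b·ΔH. Equiprobable H₀ = log₂(4) = 2.0000 bits; with the given probabilities H = 1.4418 bits.
b·(H₀ − H) = 80 × (2.0000 − 1.4418) = 44.66 ms.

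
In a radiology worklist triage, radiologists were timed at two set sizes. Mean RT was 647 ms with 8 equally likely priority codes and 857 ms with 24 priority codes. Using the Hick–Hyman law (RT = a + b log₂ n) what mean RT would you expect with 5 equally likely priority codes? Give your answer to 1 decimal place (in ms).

557.2 ms

Fit slope and intercept:
  b = (857 − 647) / (log₂ 24 − log₂ 8) = 210 / (4.5850 − 3) = 132.495 ms/bit
  a = 647 − 132.495 × 3 = 249.514 ms
Then RT(5) = 249.514 + 132.495 × log₂ 5 = 249.514 + 132.495 × 2.3219 ≈ 557.159 ms.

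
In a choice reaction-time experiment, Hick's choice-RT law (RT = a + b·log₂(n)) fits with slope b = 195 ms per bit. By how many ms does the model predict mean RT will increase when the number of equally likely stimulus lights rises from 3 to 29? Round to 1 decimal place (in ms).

638.2 ms

ΔRT = (a + b log₂ n₂) − (a + b log₂ n₁) = b·(log₂ n₂ − log₂ n₁).
log₂(29) − log₂(3) = 4.8580 − 1.5850 = 3.2730.
ΔRT = 195 × 3.2730 = 638.239 ms.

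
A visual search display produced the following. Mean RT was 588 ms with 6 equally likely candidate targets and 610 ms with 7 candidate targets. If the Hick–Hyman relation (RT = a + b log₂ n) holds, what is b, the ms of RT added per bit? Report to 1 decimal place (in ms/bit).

98.9 ms/bit

b = (RT₂ − RT₁)/(log₂ n₂ − log₂ n₁) = (610 − 588)/(2.8074 − 2.5850) = 98.924 ms/bit.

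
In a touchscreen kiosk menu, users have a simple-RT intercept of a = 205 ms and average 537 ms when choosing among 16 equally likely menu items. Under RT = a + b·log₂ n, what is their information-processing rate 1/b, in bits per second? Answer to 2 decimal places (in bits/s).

b = (537 − 205)/log₂ 16 = 332/4 = 83.000 ms per bit = 0.08300 s/bit; the reciprocal is 12.048 bits/s.

12.05 bits/s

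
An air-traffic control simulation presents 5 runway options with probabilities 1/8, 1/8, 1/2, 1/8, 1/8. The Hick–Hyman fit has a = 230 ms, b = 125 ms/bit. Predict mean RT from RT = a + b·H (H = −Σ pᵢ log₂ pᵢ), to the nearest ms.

480 ms

H = −Σ pᵢ log₂ pᵢ = 0.125·3 + 0.125·3 + 0.5·1 + 0.125·3 + 0.125·3 = 2.000 bits.
RT = 230 + 125 × 2.000 = 480.00 ms.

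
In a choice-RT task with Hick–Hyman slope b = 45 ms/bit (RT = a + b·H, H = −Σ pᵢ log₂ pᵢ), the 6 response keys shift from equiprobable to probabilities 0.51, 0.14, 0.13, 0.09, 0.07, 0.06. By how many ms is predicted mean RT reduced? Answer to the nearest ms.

Equiprobable entropy H₀ = log₂ 6 = 2.5850 bits.
Skewed entropy H = −Σ pᵢ log₂ pᵢ = 2.0999 bits.
ΔRT = b·(H₀ − H) = 45 × 0.4850 = 21.83 ms.

22 ms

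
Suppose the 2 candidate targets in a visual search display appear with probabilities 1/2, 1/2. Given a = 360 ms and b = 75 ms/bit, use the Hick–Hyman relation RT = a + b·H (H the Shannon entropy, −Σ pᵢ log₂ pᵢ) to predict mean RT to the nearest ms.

H = −Σ pᵢ log₂ pᵢ = 0.5·1 + 0.5·1 = 1.000 bits.
RT = 360 + 75 × 1.000 = 435.00 ms.

435 ms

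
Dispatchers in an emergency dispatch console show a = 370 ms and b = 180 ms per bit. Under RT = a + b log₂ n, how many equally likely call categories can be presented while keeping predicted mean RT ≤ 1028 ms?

Information budget: (1028 − 370)/180 = 3.6556 bits, so n ≤ 2^3.6556 = 12.602 → at most 12.

12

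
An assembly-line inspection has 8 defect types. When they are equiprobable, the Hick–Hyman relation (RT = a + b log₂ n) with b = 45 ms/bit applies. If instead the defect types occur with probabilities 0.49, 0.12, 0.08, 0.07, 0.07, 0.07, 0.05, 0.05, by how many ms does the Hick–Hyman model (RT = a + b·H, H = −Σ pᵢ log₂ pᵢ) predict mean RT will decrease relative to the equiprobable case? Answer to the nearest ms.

Equiprobable entropy H₀ = log₂ 8 = 3.0000 bits.
Skewed entropy H = −Σ pᵢ log₂ pᵢ = 2.4007 bits.
ΔRT = b·(H₀ − H) = 45 × 0.5993 = 26.97 ms.

27 ms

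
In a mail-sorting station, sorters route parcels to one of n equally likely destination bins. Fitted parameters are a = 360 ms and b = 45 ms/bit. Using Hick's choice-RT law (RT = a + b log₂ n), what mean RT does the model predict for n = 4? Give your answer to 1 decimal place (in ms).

450.0 ms

log₂(4) = 2 bits, so RT = 360 + 45 × 2 ≈ 450.000 ms.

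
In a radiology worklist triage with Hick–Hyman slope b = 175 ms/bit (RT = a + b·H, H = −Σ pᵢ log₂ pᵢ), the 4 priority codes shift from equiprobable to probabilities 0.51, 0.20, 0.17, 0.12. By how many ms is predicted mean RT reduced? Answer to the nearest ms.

Equiprobable entropy H₀ = log₂ 4 = 2.0000 bits.
Skewed entropy H = −Σ pᵢ log₂ pᵢ = 1.7615 bits.
ΔRT = b·(H₀ − H) = 175 × 0.2385 = 41.74 ms.

42 ms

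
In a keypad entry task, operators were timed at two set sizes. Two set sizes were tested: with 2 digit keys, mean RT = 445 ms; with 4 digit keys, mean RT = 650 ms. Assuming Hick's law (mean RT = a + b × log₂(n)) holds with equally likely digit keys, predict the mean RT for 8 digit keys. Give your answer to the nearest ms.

Solve the two-equation system in a and b:
  b = (650 − 445) / (log₂ 4 − log₂ 2) = 205 / (2 − 1) = 205 ms/bit
  a = 445 − 205 × 1 = 240 ms
Then RT(8) = 240 + 205 × log₂ 8 = 240 + 205 × 3 ≈ 855.000 ms.

855 ms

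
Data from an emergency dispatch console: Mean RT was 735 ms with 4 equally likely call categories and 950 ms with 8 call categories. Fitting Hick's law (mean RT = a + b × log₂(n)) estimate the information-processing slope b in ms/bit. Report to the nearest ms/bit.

215 ms/bit

The slope on a log₂ axis is (950 − 735) / (3 − 2) = 215 ms/bit.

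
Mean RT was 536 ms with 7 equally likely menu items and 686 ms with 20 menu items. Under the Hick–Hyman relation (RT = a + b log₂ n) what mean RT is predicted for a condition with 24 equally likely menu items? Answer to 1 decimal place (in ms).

712.1 ms

RT is linear in log₂ n, so two points fix the line:
  b = (686 − 536) / (log₂ 20 − log₂ 7) = 150 / (4.3219 − 2.8074) = 99.038 ms/bit
  a = 536 − 99.038 × 2.8074 = 257.966 ms
Then RT(24) = 257.966 + 99.038 × log₂ 24 = 257.966 + 99.038 × 4.5850 ≈ 712.050 ms.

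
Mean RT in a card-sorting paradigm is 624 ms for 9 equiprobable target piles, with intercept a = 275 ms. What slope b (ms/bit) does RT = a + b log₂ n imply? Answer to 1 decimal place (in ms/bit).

110.1 ms/bit

b = (624 − 275) / log₂(9) = 349 / 3.1699 = 110.097 ms/bit.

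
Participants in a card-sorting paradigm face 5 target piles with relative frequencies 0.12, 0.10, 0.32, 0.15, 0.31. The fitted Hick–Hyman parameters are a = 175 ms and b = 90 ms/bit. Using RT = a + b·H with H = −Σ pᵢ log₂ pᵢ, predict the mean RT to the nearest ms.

369 ms

Entropy contributions −pᵢ log₂ pᵢ: 0.3671, 0.3322, 0.5260, 0.4105, 0.5238; sum H = 2.1596 bits.
RT = a + bH = 175 + 90·2.1596 = 369.37 ms.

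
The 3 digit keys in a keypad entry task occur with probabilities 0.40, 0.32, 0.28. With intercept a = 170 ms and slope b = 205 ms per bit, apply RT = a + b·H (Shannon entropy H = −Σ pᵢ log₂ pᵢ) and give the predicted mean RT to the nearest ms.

H = 0.40·log₂(1/0.40) + 0.32·log₂(1/0.32) + 0.28·log₂(1/0.28) = 1.5690 bits.
RT = 170 + 205 × 1.5690 = 491.65 ms.

492 ms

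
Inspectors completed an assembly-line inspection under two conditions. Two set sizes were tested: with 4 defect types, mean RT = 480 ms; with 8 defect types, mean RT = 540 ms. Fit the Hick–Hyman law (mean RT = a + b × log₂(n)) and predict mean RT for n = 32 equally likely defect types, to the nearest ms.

Solve the two-equation system in a and b:
  b = (540 − 480) / (log₂ 8 − log₂ 4) = 60 / (3 − 2) = 60 ms/bit
  a = 480 − 60 × 2 = 360 ms
Then RT(32) = 360 + 60 × log₂ 32 = 360 + 60 × 5 ≈ 660.000 ms.

660 ms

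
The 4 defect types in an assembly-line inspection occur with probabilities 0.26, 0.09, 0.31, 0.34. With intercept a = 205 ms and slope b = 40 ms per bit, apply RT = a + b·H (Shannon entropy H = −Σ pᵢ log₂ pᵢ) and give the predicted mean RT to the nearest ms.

Entropy contributions −pᵢ log₂ pᵢ: 0.5053, 0.3127, 0.5238, 0.5292; sum H = 1.8709 bits.
RT = a + bH = 205 + 40·1.8709 = 279.84 ms.

280 ms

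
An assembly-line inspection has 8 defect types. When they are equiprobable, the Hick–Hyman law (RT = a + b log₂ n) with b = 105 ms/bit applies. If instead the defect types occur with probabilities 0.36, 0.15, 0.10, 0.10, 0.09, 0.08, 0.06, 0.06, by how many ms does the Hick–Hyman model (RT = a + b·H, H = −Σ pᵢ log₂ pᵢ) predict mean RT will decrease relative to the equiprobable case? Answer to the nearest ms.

32 ms

The RT saving is b·ΔH. Equiprobable H₀ = log₂(8) = 3.0000 bits; with the given probabilities H = 2.6968 bits.
b·(H₀ − H) = 105 × (3.0000 − 2.6968) = 31.84 ms.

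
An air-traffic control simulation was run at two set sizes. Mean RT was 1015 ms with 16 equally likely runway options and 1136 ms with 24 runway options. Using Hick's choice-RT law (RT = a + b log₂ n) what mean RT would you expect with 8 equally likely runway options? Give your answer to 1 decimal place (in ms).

808.1 ms

Solve the two-equation system in a and b:
  b = (1136 − 1015) / (log₂ 24 − log₂ 16) = 121 / (4.5850 − 4) = 206.851 ms/bit
  a = 1015 − 206.851 × 4 = 187.597 ms
Then RT(8) = 187.597 + 206.851 × log₂ 8 = 187.597 + 206.851 × 3 ≈ 808.149 ms.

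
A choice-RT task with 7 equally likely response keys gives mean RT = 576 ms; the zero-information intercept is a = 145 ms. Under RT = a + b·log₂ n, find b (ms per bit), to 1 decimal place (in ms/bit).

log₂(7) = 2.8074 bits.
b = (RT − a)/log₂ n = (576 − 145) / 2.8074 = 153.525 ms/bit.

153.5 ms/bit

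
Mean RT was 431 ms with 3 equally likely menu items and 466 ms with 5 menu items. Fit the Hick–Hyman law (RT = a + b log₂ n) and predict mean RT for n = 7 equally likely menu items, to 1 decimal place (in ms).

489.1 ms

Fit slope and intercept:
  b = (466 − 431) / (log₂ 5 − log₂ 3) = 35 / (2.3219 − 1.5850) = 47.492 ms/bit
  a = 431 − 47.492 × 1.5850 = 355.727 ms
Then RT(7) = 355.727 + 47.492 × log₂ 7 = 355.727 + 47.492 × 2.8074 ≈ 489.054 ms.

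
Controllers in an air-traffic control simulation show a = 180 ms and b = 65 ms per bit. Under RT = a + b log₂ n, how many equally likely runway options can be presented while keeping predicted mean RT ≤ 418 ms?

12

Set 180 + 65·log₂ n ≤ 418 → log₂ n ≤ (418 − 180)/65 = 3.6615.
So n ≤ 2^3.6615 = 12.654; the largest integer n is 12.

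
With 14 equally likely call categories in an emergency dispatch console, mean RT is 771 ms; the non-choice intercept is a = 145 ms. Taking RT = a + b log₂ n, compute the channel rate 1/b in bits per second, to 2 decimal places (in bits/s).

6.08 bits/s

Choice component = 771 − 145 = 626 ms over log₂(14) = 3.8074 bits.
b = 626 / 3.8074 = 164.419 ms/bit, so 1/b = 6.082 bits/s.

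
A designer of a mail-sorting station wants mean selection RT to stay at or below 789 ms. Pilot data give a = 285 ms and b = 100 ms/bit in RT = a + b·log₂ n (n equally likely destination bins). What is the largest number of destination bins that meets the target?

32

Information budget: (789 − 285)/100 = 5.0400 bits, so n ≤ 2^5.0400 = 32.900 → at most 32.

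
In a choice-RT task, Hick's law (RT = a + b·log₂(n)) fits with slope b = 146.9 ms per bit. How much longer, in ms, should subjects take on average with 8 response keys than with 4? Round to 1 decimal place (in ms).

The intercept a cancels: ΔRT = b·(log₂ n₂ − log₂ n₁) = b·log₂(n₂/n₁).
log₂(8) − log₂(4) = log₂(8/4) = log₂(2) = 1.
ΔRT = 146.9 × 1.0000 = 146.900 ms.

146.9 ms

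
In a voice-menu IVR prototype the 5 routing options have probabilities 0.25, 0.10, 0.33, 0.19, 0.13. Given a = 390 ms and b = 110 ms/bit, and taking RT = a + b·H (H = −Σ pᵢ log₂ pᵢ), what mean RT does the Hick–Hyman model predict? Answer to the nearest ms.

632 ms

Entropy contributions −pᵢ log₂ pᵢ: 0.5000, 0.3322, 0.5278, 0.4552, 0.3826; sum H = 2.1979 bits.
RT = a + bH = 390 + 110·2.1979 = 631.77 ms.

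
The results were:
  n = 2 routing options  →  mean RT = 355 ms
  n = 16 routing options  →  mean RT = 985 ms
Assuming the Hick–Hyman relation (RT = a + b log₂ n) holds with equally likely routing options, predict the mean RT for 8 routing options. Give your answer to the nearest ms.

Solve the two-equation system in a and b:
  b = (985 − 355) / (log₂ 16 − log₂ 2) = 630 / (4 − 1) = 210 ms/bit
  a = 355 − 210 × 1 = 145 ms
Then RT(8) = 145 + 210 × log₂ 8 = 145 + 210 × 3 ≈ 775.000 ms.

775 ms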